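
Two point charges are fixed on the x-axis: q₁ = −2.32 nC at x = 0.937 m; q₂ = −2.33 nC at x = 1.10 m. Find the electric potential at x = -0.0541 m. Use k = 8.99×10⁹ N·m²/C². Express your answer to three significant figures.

-39.2 V

The total potential is the scalar sum of each charge's contribution, V = Σ kqᵢ/rᵢ.
Distances from the field point to each charge: r₁ = 0.991 m, r₂ = 1.15 m.
V = k[(-2.32×10⁻⁹)/(0.991) + (-2.33×10⁻⁹)/(1.15)] = -39.2 V.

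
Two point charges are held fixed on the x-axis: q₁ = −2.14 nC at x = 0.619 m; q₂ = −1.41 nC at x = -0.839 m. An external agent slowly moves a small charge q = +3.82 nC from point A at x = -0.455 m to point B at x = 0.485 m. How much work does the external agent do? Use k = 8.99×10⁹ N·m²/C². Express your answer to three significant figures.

For quasistatic motion the external work equals the change in potential energy: W_ext = qΔV = q(V_B − V_A).
At A: distances to the source charges are 1.07 m, 0.384 m; V_A = Σ kqᵢ/rᵢ = -50.9 V.
At B: distances to the source charges are 0.134 m, 1.32 m; V_B = Σ kqᵢ/rᵢ = -153 V.
ΔV = V_B − V_A = -102 V.
W_ext = qΔV = (3.82×10⁻⁹ C)(-102 V) = -3.90×10⁻⁷ J.

-3.90×10⁻⁷ J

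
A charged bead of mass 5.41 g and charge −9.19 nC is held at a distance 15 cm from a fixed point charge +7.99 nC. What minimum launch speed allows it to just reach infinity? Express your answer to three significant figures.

0.0403 m/s

To just escape, total mechanical energy must reach zero at infinity: ½mv²_min + U = 0, so ½mv²_min = −U = |kQq|/r.
|U| = |kQq|/r = (8.99×10⁹ N·m²/C²)(7.99×10⁻⁹)(9.19×10⁻⁹)/(0.150) = 4.40×10⁻⁶ J.
v_min = √(2|U|/m) = √(2·4.40×10⁻⁶/5.41×10⁻³) = 0.0403 m/s.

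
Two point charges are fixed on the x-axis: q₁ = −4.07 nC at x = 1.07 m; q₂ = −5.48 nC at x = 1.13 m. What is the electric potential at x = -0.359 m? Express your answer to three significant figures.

Electric potential is a scalar, so the contributions from each charge add algebraically: V = Σ kqᵢ/rᵢ.
Distances from the field point to each charge: r₁ = 1.43 m, r₂ = 1.49 m.
V = k[(-4.07×10⁻⁹)/(1.43) + (-5.48×10⁻⁹)/(1.49)] = -58.7 V.

-58.7 V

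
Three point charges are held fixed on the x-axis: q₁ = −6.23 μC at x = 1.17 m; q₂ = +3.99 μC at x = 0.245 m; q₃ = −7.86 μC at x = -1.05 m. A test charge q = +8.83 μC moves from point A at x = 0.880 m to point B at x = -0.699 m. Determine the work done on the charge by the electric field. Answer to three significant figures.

0.177 J

The work done by the electric force is W_field = −ΔU = −q(V_B − V_A) = q(V_A − V_B).
At A: distances to the source charges are 0.290 m, 0.635 m, 1.93 m; V_A = Σ kqᵢ/rᵢ = -1.73×10⁵ V.
At B: distances to the source charges are 1.87 m, 0.944 m, 0.351 m; V_B = Σ kqᵢ/rᵢ = -1.93×10⁵ V.
ΔV = V_B − V_A = -2.00×10⁴ V.
W_field = −qΔV = −(8.83×10⁻⁶ C)(-2.00×10⁴ V) = 0.177 J.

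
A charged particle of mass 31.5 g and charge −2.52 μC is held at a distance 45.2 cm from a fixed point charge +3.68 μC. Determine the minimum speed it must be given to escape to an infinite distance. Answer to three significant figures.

To just escape, total mechanical energy must reach zero at infinity: ½mv²_min + U = 0, so ½mv²_min = −U = |kQq|/r.
|U| = |kQq|/r = (8.99×10⁹ N·m²/C²)(3.68×10⁻⁶)(2.52×10⁻⁶)/(0.452) = 0.184 J.
v_min = √(2|U|/m) = √(2·0.184/0.0315) = 3.42 m/s.

3.42 m/s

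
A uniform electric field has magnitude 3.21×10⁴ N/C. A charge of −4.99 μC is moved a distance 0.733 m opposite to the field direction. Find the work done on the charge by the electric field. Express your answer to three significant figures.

The potential change for a displacement 0.733 m opposite to the field direction is ΔV = +Ed = 2.35×10⁴ V.
W_field = −qΔV = 0.117 J.

0.117 J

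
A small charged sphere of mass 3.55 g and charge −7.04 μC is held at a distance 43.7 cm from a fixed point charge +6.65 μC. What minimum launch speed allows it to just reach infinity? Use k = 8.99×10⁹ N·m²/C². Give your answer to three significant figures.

To just escape, total mechanical energy must reach zero at infinity: ½mv²_min + U = 0, so ½mv²_min = −U = |kQq|/r.
|U| = |kQq|/r = (8.99×10⁹ N·m²/C²)(6.65×10⁻⁶)(7.04×10⁻⁶)/(0.437) = 0.963 J.
v_min = √(2|U|/m) = √(2·0.963/3.55×10⁻³) = 23.3 m/s.

23.3 m/s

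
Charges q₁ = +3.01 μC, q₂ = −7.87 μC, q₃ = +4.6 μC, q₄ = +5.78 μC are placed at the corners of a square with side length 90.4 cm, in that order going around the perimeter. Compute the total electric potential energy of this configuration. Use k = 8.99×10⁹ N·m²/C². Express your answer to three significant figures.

-0.381 J

The assembly work is the sum of pairwise potential energies, U = Σ_{i<j} kqᵢqⱼ/rᵢⱼ.
The four side pairs have separation 0.904 m and the two diagonal pairs 1.28 m.
Summing all 6 pair terms gives U = -0.381 J.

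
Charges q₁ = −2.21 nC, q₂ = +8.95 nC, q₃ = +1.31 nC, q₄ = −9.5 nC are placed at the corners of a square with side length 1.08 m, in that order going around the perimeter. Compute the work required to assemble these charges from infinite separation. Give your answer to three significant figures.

The work to assemble the configuration equals its total potential energy, U = Σ kqᵢqⱼ/rᵢⱼ over all pairs.
The four side pairs have separation 1.08 m and the two diagonal pairs 1.53 m.
Summing all 6 pair terms gives U = -5.13×10⁻⁷ J.

-5.13×10⁻⁷ J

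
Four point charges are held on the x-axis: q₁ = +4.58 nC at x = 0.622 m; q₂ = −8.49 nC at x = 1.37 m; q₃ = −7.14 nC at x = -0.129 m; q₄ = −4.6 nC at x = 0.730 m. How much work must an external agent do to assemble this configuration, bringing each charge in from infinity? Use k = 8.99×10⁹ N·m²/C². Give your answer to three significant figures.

-1.36×10⁻⁶ J

The assembly work is the sum of pairwise potential energies, U = Σ_{i<j} kqᵢqⱼ/rᵢⱼ.
Pair separations: r₁₂ = 0.748 m, r₁₃ = 0.751 m, r₁₄ = 0.108 m, r₂₃ = 1.50 m, r₂₄ = 0.640 m, r₃₄ = 0.859 m.
Summing all 6 pair terms gives U = -1.36×10⁻⁶ J.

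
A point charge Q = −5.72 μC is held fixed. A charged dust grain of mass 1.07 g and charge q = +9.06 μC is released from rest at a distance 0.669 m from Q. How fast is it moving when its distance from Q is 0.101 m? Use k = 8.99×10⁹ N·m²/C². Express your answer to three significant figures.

85.6 m/s

Only the electrostatic force acts, so mechanical energy is conserved: ½mv² = U₁ − U₂ = kQq(1/r₁ − 1/r₂).
U₁ − U₂ = (8.99×10⁹ N·m²/C²)(-5.72×10⁻⁶ C)(9.06×10⁻⁶ C)(1/0.669 − 1/0.101) = 3.92 J.
v = √(2·3.92/1.07×10⁻³) = 85.6 m/s.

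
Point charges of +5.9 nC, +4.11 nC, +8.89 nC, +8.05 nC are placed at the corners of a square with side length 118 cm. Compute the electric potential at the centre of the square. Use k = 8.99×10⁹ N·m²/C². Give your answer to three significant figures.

290 V

Electric potential is a scalar, so the contributions from each charge add algebraically: V = Σ kqᵢ/rᵢ.
The distance from each corner to the centre is a√2/2 = 0.834 m.
V = k[(5.90×10⁻⁹)/(0.834) + (4.11×10⁻⁹)/(0.834) + (8.89×10⁻⁹)/(0.834) + (8.05×10⁻⁹)/(0.834)] = 290 V.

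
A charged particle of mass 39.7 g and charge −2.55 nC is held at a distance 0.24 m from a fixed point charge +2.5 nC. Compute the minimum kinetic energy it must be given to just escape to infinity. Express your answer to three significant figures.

2.39×10⁻⁷ J

To just escape, total mechanical energy must reach zero at infinity: ½mv²_min + U = 0, so ½mv²_min = −U = |kQq|/r.
|U| = |kQq|/r = (8.99×10⁹ N·m²/C²)(2.50×10⁻⁹)(2.55×10⁻⁹)/(0.240) = 2.39×10⁻⁷ J.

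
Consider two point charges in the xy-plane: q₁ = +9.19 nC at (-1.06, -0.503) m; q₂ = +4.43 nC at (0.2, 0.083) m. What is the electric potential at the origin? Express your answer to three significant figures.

The total potential is the scalar sum of each charge's contribution, V = Σ kqᵢ/rᵢ.
Distances from the field point to each charge: r₁ = 1.17 m, r₂ = 0.217 m.
V = k[(9.19×10⁻⁹)/(1.17) + (4.43×10⁻⁹)/(0.217)] = 254 V.

254 V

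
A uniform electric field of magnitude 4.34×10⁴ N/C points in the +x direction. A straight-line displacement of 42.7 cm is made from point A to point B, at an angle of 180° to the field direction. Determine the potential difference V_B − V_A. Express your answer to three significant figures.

1.85×10⁴ V

Only the component of displacement along E changes the potential: ΔV = −E·d·cosθ.
ΔV = −(4.34×10⁴ V/m)(0.427 m)cos180° = 1.85×10⁴ V.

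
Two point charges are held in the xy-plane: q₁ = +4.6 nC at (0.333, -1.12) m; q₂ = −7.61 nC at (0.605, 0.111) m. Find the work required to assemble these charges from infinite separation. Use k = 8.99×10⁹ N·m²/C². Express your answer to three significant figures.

The assembly work is the sum of pairwise potential energies, U = Σ_{i<j} kqᵢqⱼ/rᵢⱼ.
Pair separations: r₁₂ = 1.26 m.
U = (-2.50×10⁻⁷) = -2.50×10⁻⁷ J.

-2.50×10⁻⁷ J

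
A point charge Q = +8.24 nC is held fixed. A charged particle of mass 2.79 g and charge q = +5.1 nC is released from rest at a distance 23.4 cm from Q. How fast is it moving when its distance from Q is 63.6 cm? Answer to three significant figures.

Only the electrostatic force acts, so mechanical energy is conserved: ½mv² = U₁ − U₂ = kQq(1/r₁ − 1/r₂).
U₁ − U₂ = (8.99×10⁹ N·m²/C²)(8.24×10⁻⁹ C)(5.10×10⁻⁹ C)(1/0.234 − 1/0.636) = 1.02×10⁻⁶ J.
v = √(2·1.02×10⁻⁶/2.79×10⁻³) = 0.0270 m/s.

0.0270 m/s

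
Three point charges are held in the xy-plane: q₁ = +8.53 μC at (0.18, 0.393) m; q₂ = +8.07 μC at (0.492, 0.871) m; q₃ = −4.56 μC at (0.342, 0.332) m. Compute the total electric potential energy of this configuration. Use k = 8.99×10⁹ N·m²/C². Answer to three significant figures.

-1.53 J

The work to assemble the configuration equals its total potential energy, U = Σ kqᵢqⱼ/rᵢⱼ over all pairs.
Pair separations: r₁₂ = 0.571 m, r₁₃ = 0.173 m, r₂₃ = 0.559 m.
U = (1.08) + (-2.02) + (-0.591) = -1.53 J.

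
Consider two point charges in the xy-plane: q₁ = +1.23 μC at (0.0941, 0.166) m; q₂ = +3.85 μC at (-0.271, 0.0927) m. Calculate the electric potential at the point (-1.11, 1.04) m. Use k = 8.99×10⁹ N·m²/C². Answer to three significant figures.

3.48×10⁴ V

The total potential is the scalar sum of each charge's contribution, V = Σ kqᵢ/rᵢ.
Distances from the field point to each charge: r₁ = 1.49 m, r₂ = 1.27 m.
V = k[(1.23×10⁻⁶)/(1.49) + (3.85×10⁻⁶)/(1.27)] = 3.48×10⁴ V.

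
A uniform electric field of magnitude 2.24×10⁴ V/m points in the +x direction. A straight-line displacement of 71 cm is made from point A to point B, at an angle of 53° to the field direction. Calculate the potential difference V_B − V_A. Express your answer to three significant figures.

-9570 V

Only the component of displacement along E changes the potential: ΔV = −E·d·cosθ.
ΔV = −(2.24×10⁴ V/m)(0.710 m)cos53° = -9570 V.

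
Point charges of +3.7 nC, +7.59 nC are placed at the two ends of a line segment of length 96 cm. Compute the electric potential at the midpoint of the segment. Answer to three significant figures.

211 V

The total potential is the scalar sum of each charge's contribution, V = Σ kqᵢ/rᵢ.
Each charge is 0.480 m from the midpoint.
V = k[(3.70×10⁻⁹)/(0.480) + (7.59×10⁻⁹)/(0.480)] = 211 V.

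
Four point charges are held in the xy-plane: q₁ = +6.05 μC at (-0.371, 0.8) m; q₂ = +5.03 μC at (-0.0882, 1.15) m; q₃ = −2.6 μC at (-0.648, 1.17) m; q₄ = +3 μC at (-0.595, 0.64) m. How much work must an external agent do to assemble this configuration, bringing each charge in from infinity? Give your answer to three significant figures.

The assembly work is the sum of pairwise potential energies, U = Σ_{i<j} kqᵢqⱼ/rᵢⱼ.
Pair separations: r₁₂ = 0.450 m, r₁₃ = 0.462 m, r₁₄ = 0.275 m, r₂₃ = 0.560 m, r₂₄ = 0.719 m, r₃₄ = 0.533 m.
Summing all 6 pair terms gives U = 0.742 J.

0.742 J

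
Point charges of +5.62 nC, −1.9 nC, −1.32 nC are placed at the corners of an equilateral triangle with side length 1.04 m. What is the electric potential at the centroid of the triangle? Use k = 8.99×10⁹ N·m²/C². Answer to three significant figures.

35.9 V

The total potential is the scalar sum of each charge's contribution, V = Σ kqᵢ/rᵢ.
The distance from each vertex to the centroid is a/√3 = 0.600 m.
V = k[(5.62×10⁻⁹)/(0.600) + (-1.90×10⁻⁹)/(0.600) + (-1.32×10⁻⁹)/(0.600)] = 35.9 V.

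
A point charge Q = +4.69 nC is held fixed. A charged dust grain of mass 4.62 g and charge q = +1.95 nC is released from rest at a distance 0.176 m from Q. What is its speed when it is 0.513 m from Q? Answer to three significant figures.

0.0115 m/s

Only the electrostatic force acts, so mechanical energy is conserved: ½mv² = U₁ − U₂ = kQq(1/r₁ − 1/r₂).
U₁ − U₂ = (8.99×10⁹ N·m²/C²)(4.69×10⁻⁹ C)(1.95×10⁻⁹ C)(1/0.176 − 1/0.513) = 3.07×10⁻⁷ J.
v = √(2·3.07×10⁻⁷/4.62×10⁻³) = 0.0115 m/s.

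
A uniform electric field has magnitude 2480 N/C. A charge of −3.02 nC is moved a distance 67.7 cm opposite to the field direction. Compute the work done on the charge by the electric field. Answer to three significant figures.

5.07×10⁻⁶ J

The potential change for a displacement 67.7 cm opposite to the field direction is ΔV = +Ed = 1680 V.
W_field = −qΔV = 5.07×10⁻⁶ J.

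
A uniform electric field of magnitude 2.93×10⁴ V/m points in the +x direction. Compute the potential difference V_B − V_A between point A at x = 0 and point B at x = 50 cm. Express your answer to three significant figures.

-1.46×10⁴ V

In a uniform field, potential decreases in the direction of E: V_B − V_A = −E·Δx.
V_B − V_A = −(2.93×10⁴ V/m)(0.500 m) = -1.46×10⁴ V.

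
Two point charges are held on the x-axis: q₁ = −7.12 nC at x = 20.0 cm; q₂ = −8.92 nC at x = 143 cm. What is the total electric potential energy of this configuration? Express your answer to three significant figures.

The assembly work is the sum of pairwise potential energies, U = Σ_{i<j} kqᵢqⱼ/rᵢⱼ.
Pair separations: r₁₂ = 1.23 m.
U = (4.64×10⁻⁷) = 4.64×10⁻⁷ J.

4.64×10⁻⁷ J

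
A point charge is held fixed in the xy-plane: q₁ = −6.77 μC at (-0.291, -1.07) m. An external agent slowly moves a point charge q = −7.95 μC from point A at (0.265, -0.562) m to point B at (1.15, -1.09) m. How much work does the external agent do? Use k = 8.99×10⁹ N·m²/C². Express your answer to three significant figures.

For quasistatic motion the external work equals the change in potential energy: W_ext = qΔV = q(V_B − V_A).
At A: distance to the source charge is 0.753 m; V_A = kq₁/r = -8.08×10⁴ V.
At B: distance to the source charge is 1.44 m; V_B = kq₁/r = -4.22×10⁴ V.
ΔV = V_B − V_A = 3.86×10⁴ V.
W_ext = qΔV = (-7.95×10⁻⁶ C)(3.86×10⁴ V) = -0.307 J.

-0.307 J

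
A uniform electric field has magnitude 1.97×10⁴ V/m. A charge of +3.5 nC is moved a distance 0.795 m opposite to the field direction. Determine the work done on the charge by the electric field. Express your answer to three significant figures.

-5.48×10⁻⁵ J

The potential change for a displacement 0.795 m opposite to the field direction is ΔV = +Ed = 1.57×10⁴ V.
W_field = −qΔV = -5.48×10⁻⁵ J.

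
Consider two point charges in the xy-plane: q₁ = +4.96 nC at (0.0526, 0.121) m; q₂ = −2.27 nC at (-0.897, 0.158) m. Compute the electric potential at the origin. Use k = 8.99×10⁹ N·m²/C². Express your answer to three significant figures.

316 V

Electric potential is a scalar, so the contributions from each charge add algebraically: V = Σ kqᵢ/rᵢ.
Distances from the field point to each charge: r₁ = 0.132 m, r₂ = 0.911 m.
V = k[(4.96×10⁻⁹)/(0.132) + (-2.27×10⁻⁹)/(0.911)] = 316 V.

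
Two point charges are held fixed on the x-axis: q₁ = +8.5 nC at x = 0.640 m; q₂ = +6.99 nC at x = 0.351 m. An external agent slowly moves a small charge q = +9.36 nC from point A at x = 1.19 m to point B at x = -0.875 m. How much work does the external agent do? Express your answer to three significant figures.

-1.05×10⁻⁶ J

For quasistatic motion the external work equals the change in potential energy: W_ext = qΔV = q(V_B − V_A).
At A: distances to the source charges are 0.550 m, 0.839 m; V_A = Σ kqᵢ/rᵢ = 214 V.
At B: distances to the source charges are 1.52 m, 1.23 m; V_B = Σ kqᵢ/rᵢ = 102 V.
ΔV = V_B − V_A = -112 V.
W_ext = qΔV = (9.36×10⁻⁹ C)(-112 V) = -1.05×10⁻⁶ J.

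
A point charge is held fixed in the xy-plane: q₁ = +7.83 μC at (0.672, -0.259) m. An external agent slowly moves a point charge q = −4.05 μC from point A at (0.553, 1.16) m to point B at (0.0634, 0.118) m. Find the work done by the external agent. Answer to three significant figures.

-0.198 J

For quasistatic motion the external work equals the change in potential energy: W_ext = qΔV = q(V_B − V_A).
At A: distance to the source charge is 1.42 m; V_A = kq₁/r = 4.94×10⁴ V.
At B: distance to the source charge is 0.716 m; V_B = kq₁/r = 9.83×10⁴ V.
ΔV = V_B − V_A = 4.89×10⁴ V.
W_ext = qΔV = (-4.05×10⁻⁶ C)(4.89×10⁴ V) = -0.198 J.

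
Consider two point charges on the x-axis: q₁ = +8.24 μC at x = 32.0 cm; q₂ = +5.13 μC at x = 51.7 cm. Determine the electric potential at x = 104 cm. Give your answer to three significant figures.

The total potential is the scalar sum of each charge's contribution, V = Σ kqᵢ/rᵢ.
Distances from the field point to each charge: r₁ = 0.720 m, r₂ = 0.523 m.
V = k[(8.24×10⁻⁶)/(0.720) + (5.13×10⁻⁶)/(0.523)] = 1.91×10⁵ V.

1.91×10⁵ V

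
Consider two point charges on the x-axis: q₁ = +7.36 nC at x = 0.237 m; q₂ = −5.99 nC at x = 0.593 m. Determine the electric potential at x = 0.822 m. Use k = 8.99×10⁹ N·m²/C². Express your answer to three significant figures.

-122 V

The total potential is the scalar sum of each charge's contribution, V = Σ kqᵢ/rᵢ.
Distances from the field point to each charge: r₁ = 0.585 m, r₂ = 0.229 m.
V = k[(7.36×10⁻⁹)/(0.585) + (-5.99×10⁻⁹)/(0.229)] = -122 V.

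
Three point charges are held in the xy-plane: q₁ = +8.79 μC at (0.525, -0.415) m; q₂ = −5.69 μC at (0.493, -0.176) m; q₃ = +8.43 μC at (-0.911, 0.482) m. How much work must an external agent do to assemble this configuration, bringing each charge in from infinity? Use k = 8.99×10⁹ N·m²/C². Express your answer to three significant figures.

The work to assemble the configuration equals its total potential energy, U = Σ kqᵢqⱼ/rᵢⱼ over all pairs.
Pair separations: r₁₂ = 0.241 m, r₁₃ = 1.69 m, r₂₃ = 1.55 m.
U = (-1.86) + (0.393) + (-0.278) = -1.75 J.

-1.75 J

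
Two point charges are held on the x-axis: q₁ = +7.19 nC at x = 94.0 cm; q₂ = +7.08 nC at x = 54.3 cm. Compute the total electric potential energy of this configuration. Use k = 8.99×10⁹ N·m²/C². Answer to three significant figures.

1.15×10⁻⁶ J

The work to assemble the configuration equals its total potential energy, U = Σ kqᵢqⱼ/rᵢⱼ over all pairs.
Pair separations: r₁₂ = 0.397 m.
U = (1.15×10⁻⁶) = 1.15×10⁻⁶ J.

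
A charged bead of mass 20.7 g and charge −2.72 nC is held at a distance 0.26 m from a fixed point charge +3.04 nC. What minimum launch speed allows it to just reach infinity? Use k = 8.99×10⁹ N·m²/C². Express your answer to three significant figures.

To just escape, total mechanical energy must reach zero at infinity: ½mv²_min + U = 0, so ½mv²_min = −U = |kQq|/r.
|U| = |kQq|/r = (8.99×10⁹ N·m²/C²)(3.04×10⁻⁹)(2.72×10⁻⁹)/(0.260) = 2.86×10⁻⁷ J.
v_min = √(2|U|/m) = √(2·2.86×10⁻⁷/0.0207) = 5.26×10⁻³ m/s.

5.26×10⁻³ m/s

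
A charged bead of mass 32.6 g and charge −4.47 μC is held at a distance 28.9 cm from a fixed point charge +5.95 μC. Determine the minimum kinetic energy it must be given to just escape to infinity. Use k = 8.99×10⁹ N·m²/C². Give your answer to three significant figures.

To just escape, total mechanical energy must reach zero at infinity: ½mv²_min + U = 0, so ½mv²_min = −U = |kQq|/r.
|U| = |kQq|/r = (8.99×10⁹ N·m²/C²)(5.95×10⁻⁶)(4.47×10⁻⁶)/(0.289) = 0.827 J.

0.827 J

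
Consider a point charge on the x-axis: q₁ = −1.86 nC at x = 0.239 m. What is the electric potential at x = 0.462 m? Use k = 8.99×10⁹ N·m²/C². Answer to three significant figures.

The total potential is the scalar sum of each charge's contribution, V = Σ kqᵢ/rᵢ.
V = k[(-1.86×10⁻⁹)/(0.223)] = -75.0 V.

-75.0 V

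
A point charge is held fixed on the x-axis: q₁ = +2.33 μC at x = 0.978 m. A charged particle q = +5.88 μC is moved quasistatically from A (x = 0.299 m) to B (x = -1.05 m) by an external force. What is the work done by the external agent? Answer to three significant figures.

For quasistatic motion the external work equals the change in potential energy: W_ext = qΔV = q(V_B − V_A).
At A: distance to the source charge is 0.679 m; V_A = kq₁/r = 3.08×10⁴ V.
At B: distance to the source charge is 2.03 m; V_B = kq₁/r = 1.03×10⁴ V.
ΔV = V_B − V_A = -2.05×10⁴ V.
W_ext = qΔV = (5.88×10⁻⁶ C)(-2.05×10⁴ V) = -0.121 J.

-0.121 J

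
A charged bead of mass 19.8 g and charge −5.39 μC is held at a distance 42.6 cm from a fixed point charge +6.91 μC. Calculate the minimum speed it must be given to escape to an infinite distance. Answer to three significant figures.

8.91 m/s

To just escape, total mechanical energy must reach zero at infinity: ½mv²_min + U = 0, so ½mv²_min = −U = |kQq|/r.
|U| = |kQq|/r = (8.99×10⁹ N·m²/C²)(6.91×10⁻⁶)(5.39×10⁻⁶)/(0.426) = 0.786 J.
v_min = √(2|U|/m) = √(2·0.786/0.0198) = 8.91 m/s.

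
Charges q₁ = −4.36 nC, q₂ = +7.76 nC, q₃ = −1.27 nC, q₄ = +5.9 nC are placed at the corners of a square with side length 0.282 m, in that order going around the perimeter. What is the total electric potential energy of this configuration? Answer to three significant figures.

The assembly work is the sum of pairwise potential energies, U = Σ_{i<j} kqᵢqⱼ/rᵢⱼ.
The four side pairs have separation 0.282 m and the two diagonal pairs 0.399 m.
Summing all 6 pair terms gives U = -1.29×10⁻⁶ J.

-1.29×10⁻⁶ J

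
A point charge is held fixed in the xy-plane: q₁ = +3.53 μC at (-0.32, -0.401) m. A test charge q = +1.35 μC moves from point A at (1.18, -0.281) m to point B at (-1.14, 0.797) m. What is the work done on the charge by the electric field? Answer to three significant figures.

-1.04×10⁻³ J

The work done by the electric force is W_field = −ΔU = −q(V_B − V_A) = q(V_A − V_B).
At A: distance to the source charge is 1.50 m; V_A = kq₁/r = 2.11×10⁴ V.
At B: distance to the source charge is 1.45 m; V_B = kq₁/r = 2.19×10⁴ V.
ΔV = V_B − V_A = 770 V.
W_field = −qΔV = −(1.35×10⁻⁶ C)(770 V) = -1.04×10⁻³ J.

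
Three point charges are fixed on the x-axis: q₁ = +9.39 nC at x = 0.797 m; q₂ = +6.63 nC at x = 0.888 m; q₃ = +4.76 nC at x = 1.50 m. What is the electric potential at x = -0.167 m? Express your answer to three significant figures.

170 V

The total potential is the scalar sum of each charge's contribution, V = Σ kqᵢ/rᵢ.
Distances from the field point to each charge: r₁ = 0.964 m, r₂ = 1.05 m, r₃ = 1.67 m.
V = k[(9.39×10⁻⁹)/(0.964) + (6.63×10⁻⁹)/(1.05) + (4.76×10⁻⁹)/(1.67)] = 170 V.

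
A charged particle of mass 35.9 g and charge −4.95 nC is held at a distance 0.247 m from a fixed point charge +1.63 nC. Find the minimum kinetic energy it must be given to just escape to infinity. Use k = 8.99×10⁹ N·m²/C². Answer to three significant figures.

To just escape, total mechanical energy must reach zero at infinity: ½mv²_min + U = 0, so ½mv²_min = −U = |kQq|/r.
|U| = |kQq|/r = (8.99×10⁹ N·m²/C²)(1.63×10⁻⁹)(4.95×10⁻⁹)/(0.247) = 2.94×10⁻⁷ J.

2.94×10⁻⁷ J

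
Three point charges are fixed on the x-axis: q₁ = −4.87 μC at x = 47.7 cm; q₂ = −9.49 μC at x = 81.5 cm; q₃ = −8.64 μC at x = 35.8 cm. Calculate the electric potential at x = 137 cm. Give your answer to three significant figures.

Electric potential is a scalar, so the contributions from each charge add algebraically: V = Σ kqᵢ/rᵢ.
Distances from the field point to each charge: r₁ = 0.893 m, r₂ = 0.555 m, r₃ = 1.01 m.
V = k[(-4.87×10⁻⁶)/(0.893) + (-9.49×10⁻⁶)/(0.555) + (-8.64×10⁻⁶)/(1.01)] = -2.80×10⁵ V.

-2.80×10⁵ V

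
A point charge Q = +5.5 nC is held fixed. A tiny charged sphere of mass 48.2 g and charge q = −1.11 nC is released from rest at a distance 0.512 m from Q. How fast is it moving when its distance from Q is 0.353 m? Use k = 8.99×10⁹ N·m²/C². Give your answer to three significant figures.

1.42×10⁻³ m/s

Only the electrostatic force acts, so mechanical energy is conserved: ½mv² = U₁ − U₂ = kQq(1/r₁ − 1/r₂).
U₁ − U₂ = (8.99×10⁹ N·m²/C²)(5.50×10⁻⁹ C)(-1.11×10⁻⁹ C)(1/0.512 − 1/0.353) = 4.83×10⁻⁸ J.
v = √(2·4.83×10⁻⁸/0.0482) = 1.42×10⁻³ m/s.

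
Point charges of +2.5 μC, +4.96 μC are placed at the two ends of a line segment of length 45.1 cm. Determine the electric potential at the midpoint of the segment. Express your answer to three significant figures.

2.97×10⁵ V

Electric potential is a scalar, so the contributions from each charge add algebraically: V = Σ kqᵢ/rᵢ.
Each charge is 0.226 m from the midpoint.
V = k[(2.50×10⁻⁶)/(0.226) + (4.96×10⁻⁶)/(0.226)] = 2.97×10⁵ V.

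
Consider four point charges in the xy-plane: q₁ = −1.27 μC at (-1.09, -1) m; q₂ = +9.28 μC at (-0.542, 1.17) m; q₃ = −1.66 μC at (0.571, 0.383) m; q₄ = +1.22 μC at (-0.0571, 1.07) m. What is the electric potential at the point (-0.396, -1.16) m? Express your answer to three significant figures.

1.64×10⁴ V

The total potential is the scalar sum of each charge's contribution, V = Σ kqᵢ/rᵢ.
Distances from the field point to each charge: r₁ = 0.712 m, r₂ = 2.33 m, r₃ = 1.82 m, r₄ = 2.26 m.
V = k[(-1.27×10⁻⁶)/(0.712) + (9.28×10⁻⁶)/(2.33) + (-1.66×10⁻⁶)/(1.82) + (1.22×10⁻⁶)/(2.26)] = 1.64×10⁴ V.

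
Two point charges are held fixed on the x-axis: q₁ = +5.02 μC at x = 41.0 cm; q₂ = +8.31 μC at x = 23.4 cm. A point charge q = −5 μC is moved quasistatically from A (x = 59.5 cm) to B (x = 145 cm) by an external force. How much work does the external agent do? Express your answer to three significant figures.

1.73 J

For quasistatic motion the external work equals the change in potential energy: W_ext = qΔV = q(V_B − V_A).
At A: distances to the source charges are 0.185 m, 0.361 m; V_A = Σ kqᵢ/rᵢ = 4.51×10⁵ V.
At B: distances to the source charges are 1.04 m, 1.22 m; V_B = Σ kqᵢ/rᵢ = 1.05×10⁵ V.
ΔV = V_B − V_A = -3.46×10⁵ V.
W_ext = qΔV = (-5.00×10⁻⁶ C)(-3.46×10⁵ V) = 1.73 J.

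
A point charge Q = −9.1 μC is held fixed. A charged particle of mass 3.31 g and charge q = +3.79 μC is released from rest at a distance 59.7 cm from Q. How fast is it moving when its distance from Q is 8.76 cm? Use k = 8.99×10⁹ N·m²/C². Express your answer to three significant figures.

Only the electrostatic force acts, so mechanical energy is conserved: ½mv² = U₁ − U₂ = kQq(1/r₁ − 1/r₂).
U₁ − U₂ = (8.99×10⁹ N·m²/C²)(-9.10×10⁻⁶ C)(3.79×10⁻⁶ C)(1/0.597 − 1/0.0876) = 3.02 J.
v = √(2·3.02/3.31×10⁻³) = 42.7 m/s.

42.7 m/s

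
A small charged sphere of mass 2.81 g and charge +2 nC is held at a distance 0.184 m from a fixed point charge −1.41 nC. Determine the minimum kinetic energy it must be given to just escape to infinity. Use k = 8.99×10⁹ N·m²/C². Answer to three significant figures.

1.38×10⁻⁷ J

To just escape, total mechanical energy must reach zero at infinity: ½mv²_min + U = 0, so ½mv²_min = −U = |kQq|/r.
|U| = |kQq|/r = (8.99×10⁹ N·m²/C²)(1.41×10⁻⁹)(2.00×10⁻⁹)/(0.184) = 1.38×10⁻⁷ J.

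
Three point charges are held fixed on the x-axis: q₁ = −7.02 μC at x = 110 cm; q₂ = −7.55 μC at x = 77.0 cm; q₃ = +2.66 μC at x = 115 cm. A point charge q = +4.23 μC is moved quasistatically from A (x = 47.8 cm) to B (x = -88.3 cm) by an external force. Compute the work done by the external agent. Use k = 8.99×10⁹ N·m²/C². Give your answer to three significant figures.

1.00 J

For quasistatic motion the external work equals the change in potential energy: W_ext = qΔV = q(V_B − V_A).
At A: distances to the source charges are 0.622 m, 0.292 m, 0.672 m; V_A = Σ kqᵢ/rᵢ = -2.98×10⁵ V.
At B: distances to the source charges are 1.98 m, 1.65 m, 2.03 m; V_B = Σ kqᵢ/rᵢ = -6.11×10⁴ V.
ΔV = V_B − V_A = 2.37×10⁵ V.
W_ext = qΔV = (4.23×10⁻⁶ C)(2.37×10⁵ V) = 1.00 J.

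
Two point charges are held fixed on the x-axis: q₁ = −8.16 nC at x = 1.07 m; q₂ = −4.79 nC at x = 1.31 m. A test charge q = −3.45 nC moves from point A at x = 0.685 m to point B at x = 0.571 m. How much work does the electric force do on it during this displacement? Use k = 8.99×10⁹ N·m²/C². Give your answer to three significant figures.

1.87×10⁻⁷ J

The work done by the electric force is W_field = −ΔU = −q(V_B − V_A) = q(V_A − V_B).
At A: distances to the source charges are 0.385 m, 0.625 m; V_A = Σ kqᵢ/rᵢ = -259 V.
At B: distances to the source charges are 0.499 m, 0.739 m; V_B = Σ kqᵢ/rᵢ = -205 V.
ΔV = V_B − V_A = 54.2 V.
W_field = −qΔV = −(-3.45×10⁻⁹ C)(54.2 V) = 1.87×10⁻⁷ J.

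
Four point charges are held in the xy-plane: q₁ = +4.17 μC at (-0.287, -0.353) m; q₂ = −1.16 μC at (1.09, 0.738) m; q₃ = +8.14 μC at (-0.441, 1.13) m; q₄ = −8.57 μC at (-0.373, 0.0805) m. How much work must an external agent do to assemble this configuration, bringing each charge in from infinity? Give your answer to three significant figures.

-1.14 J

The assembly work is the sum of pairwise potential energies, U = Σ_{i<j} kqᵢqⱼ/rᵢⱼ.
Pair separations: r₁₂ = 1.76 m, r₁₃ = 1.49 m, r₁₄ = 0.442 m, r₂₃ = 1.58 m, r₂₄ = 1.60 m, r₃₄ = 1.05 m.
Summing all 6 pair terms gives U = -1.14 J.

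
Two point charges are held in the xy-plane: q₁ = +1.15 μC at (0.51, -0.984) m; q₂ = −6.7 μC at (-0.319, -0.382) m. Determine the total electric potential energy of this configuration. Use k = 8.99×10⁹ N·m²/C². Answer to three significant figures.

The assembly work is the sum of pairwise potential energies, U = Σ_{i<j} kqᵢqⱼ/rᵢⱼ.
Pair separations: r₁₂ = 1.02 m.
U = (-0.0676) = -0.0676 J.

-0.0676 J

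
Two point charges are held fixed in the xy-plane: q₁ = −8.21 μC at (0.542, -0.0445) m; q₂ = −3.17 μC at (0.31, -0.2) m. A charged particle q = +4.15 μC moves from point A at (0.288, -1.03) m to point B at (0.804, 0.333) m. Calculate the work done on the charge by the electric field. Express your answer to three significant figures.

The work done by the electric force is W_field = −ΔU = −q(V_B − V_A) = q(V_A − V_B).
At A: distances to the source charges are 1.02 m, 0.830 m; V_A = Σ kqᵢ/rᵢ = -1.07×10⁵ V.
At B: distances to the source charges are 0.460 m, 0.727 m; V_B = Σ kqᵢ/rᵢ = -2.00×10⁵ V.
ΔV = V_B − V_A = -9.30×10⁴ V.
W_field = −qΔV = −(4.15×10⁻⁶ C)(-9.30×10⁴ V) = 0.386 J.

0.386 J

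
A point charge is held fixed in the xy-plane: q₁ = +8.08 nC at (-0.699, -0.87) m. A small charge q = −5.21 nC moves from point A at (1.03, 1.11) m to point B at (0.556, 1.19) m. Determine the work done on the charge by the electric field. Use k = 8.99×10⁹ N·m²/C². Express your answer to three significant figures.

The work done by the electric force is W_field = −ΔU = −q(V_B − V_A) = q(V_A − V_B).
At A: distance to the source charge is 2.63 m; V_A = kq₁/r = 27.6 V.
At B: distance to the source charge is 2.41 m; V_B = kq₁/r = 30.1 V.
ΔV = V_B − V_A = 2.48 V.
W_field = −qΔV = −(-5.21×10⁻⁹ C)(2.48 V) = 1.29×10⁻⁸ J.

1.29×10⁻⁸ J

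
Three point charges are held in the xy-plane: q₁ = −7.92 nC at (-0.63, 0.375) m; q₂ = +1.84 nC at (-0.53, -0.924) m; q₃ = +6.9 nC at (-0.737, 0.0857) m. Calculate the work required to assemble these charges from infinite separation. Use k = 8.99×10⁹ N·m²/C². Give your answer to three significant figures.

-1.58×10⁻⁶ J

The assembly work is the sum of pairwise potential energies, U = Σ_{i<j} kqᵢqⱼ/rᵢⱼ.
Pair separations: r₁₂ = 1.30 m, r₁₃ = 0.308 m, r₂₃ = 1.03 m.
U = (-1.01×10⁻⁷) + (-1.59×10⁻⁶) + (1.11×10⁻⁷) = -1.58×10⁻⁶ J.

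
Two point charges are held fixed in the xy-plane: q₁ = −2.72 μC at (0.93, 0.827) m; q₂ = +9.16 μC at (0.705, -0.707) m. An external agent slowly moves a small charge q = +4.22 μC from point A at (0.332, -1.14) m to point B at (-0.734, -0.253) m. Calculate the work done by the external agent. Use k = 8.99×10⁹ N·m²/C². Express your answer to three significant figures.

-0.380 J

For quasistatic motion the external work equals the change in potential energy: W_ext = qΔV = q(V_B − V_A).
At A: distances to the source charges are 2.06 m, 0.572 m; V_A = Σ kqᵢ/rᵢ = 1.32×10⁵ V.
At B: distances to the source charges are 1.98 m, 1.51 m; V_B = Σ kqᵢ/rᵢ = 4.22×10⁴ V.
ΔV = V_B − V_A = -8.99×10⁴ V.
W_ext = qΔV = (4.22×10⁻⁶ C)(-8.99×10⁴ V) = -0.380 J.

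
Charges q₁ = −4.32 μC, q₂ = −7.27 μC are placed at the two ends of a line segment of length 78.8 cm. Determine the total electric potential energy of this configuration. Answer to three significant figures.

The work to assemble the configuration equals its total potential energy, U = Σ kqᵢqⱼ/rᵢⱼ over all pairs.
The separation is r = 0.788 m.
U = (0.358) = 0.358 J.

0.358 J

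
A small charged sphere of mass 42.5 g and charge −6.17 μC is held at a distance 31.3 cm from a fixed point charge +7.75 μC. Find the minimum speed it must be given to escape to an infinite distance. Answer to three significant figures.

8.04 m/s

To just escape, total mechanical energy must reach zero at infinity: ½mv²_min + U = 0, so ½mv²_min = −U = |kQq|/r.
|U| = |kQq|/r = (8.99×10⁹ N·m²/C²)(7.75×10⁻⁶)(6.17×10⁻⁶)/(0.313) = 1.37 J.
v_min = √(2|U|/m) = √(2·1.37/0.0425) = 8.04 m/s.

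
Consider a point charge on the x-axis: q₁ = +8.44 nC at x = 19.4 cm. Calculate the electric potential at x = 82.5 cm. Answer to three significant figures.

Electric potential is a scalar, so the contributions from each charge add algebraically: V = Σ kqᵢ/rᵢ.
V = k[(8.44×10⁻⁹)/(0.631)] = 120 V.

120 V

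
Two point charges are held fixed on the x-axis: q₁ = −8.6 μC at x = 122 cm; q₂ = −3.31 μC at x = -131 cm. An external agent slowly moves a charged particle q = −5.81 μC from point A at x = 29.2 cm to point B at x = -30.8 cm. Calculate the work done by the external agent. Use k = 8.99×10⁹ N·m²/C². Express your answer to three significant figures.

For quasistatic motion the external work equals the change in potential energy: W_ext = qΔV = q(V_B − V_A).
At A: distances to the source charges are 0.928 m, 1.60 m; V_A = Σ kqᵢ/rᵢ = -1.02×10⁵ V.
At B: distances to the source charges are 1.53 m, 1.00 m; V_B = Σ kqᵢ/rᵢ = -8.03×10⁴ V.
ΔV = V_B − V_A = 2.16×10⁴ V.
W_ext = qΔV = (-5.81×10⁻⁶ C)(2.16×10⁴ V) = -0.125 J.

-0.125 J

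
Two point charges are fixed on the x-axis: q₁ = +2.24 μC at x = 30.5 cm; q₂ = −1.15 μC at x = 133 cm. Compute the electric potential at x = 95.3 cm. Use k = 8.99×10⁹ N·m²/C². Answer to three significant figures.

3650 V

The total potential is the scalar sum of each charge's contribution, V = Σ kqᵢ/rᵢ.
Distances from the field point to each charge: r₁ = 0.648 m, r₂ = 0.377 m.
V = k[(2.24×10⁻⁶)/(0.648) + (-1.15×10⁻⁶)/(0.377)] = 3650 V.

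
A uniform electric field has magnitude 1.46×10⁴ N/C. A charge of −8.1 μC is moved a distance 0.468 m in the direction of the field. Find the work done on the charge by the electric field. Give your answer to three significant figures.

-0.0553 J

The potential change for a displacement 0.468 m in the direction of the field is ΔV = −Ed = -6830 V.
W_field = −qΔV = -0.0553 J.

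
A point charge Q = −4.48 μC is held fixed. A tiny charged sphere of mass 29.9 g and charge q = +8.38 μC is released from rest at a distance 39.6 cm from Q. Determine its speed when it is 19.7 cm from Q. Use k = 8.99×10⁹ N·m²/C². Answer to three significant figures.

Only the electrostatic force acts, so mechanical energy is conserved: ½mv² = U₁ − U₂ = kQq(1/r₁ − 1/r₂).
U₁ − U₂ = (8.99×10⁹ N·m²/C²)(-4.48×10⁻⁶ C)(8.38×10⁻⁶ C)(1/0.396 − 1/0.197) = 0.861 J.
v = √(2·0.861/0.0299) = 7.59 m/s.

7.59 m/s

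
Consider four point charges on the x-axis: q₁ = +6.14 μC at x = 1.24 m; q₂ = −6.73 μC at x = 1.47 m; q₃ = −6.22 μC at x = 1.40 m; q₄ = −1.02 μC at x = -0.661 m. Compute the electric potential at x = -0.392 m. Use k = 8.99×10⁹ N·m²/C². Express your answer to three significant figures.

-6.40×10⁴ V

The total potential is the scalar sum of each charge's contribution, V = Σ kqᵢ/rᵢ.
Distances from the field point to each charge: r₁ = 1.63 m, r₂ = 1.86 m, r₃ = 1.79 m, r₄ = 0.269 m.
V = k[(6.14×10⁻⁶)/(1.63) + (-6.73×10⁻⁶)/(1.86) + (-6.22×10⁻⁶)/(1.79) + (-1.02×10⁻⁶)/(0.269)] = -6.40×10⁴ V.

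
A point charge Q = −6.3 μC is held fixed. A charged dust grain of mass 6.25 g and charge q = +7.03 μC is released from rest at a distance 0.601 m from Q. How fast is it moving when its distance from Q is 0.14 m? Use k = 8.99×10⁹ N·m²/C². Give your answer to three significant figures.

Only the electrostatic force acts, so mechanical energy is conserved: ½mv² = U₁ − U₂ = kQq(1/r₁ − 1/r₂).
U₁ − U₂ = (8.99×10⁹ N·m²/C²)(-6.30×10⁻⁶ C)(7.03×10⁻⁶ C)(1/0.601 − 1/0.140) = 2.18 J.
v = √(2·2.18/6.25×10⁻³) = 26.4 m/s.

26.4 m/s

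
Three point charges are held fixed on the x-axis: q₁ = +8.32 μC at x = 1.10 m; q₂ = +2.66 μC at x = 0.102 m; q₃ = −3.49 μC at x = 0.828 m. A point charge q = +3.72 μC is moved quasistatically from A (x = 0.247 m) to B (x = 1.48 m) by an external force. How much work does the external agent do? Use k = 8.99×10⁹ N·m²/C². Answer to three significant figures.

For quasistatic motion the external work equals the change in potential energy: W_ext = qΔV = q(V_B − V_A).
At A: distances to the source charges are 0.853 m, 0.145 m, 0.581 m; V_A = Σ kqᵢ/rᵢ = 1.99×10⁵ V.
At B: distances to the source charges are 0.380 m, 1.38 m, 0.652 m; V_B = Σ kqᵢ/rᵢ = 1.66×10⁵ V.
ΔV = V_B − V_A = -3.25×10⁴ V.
W_ext = qΔV = (3.72×10⁻⁶ C)(-3.25×10⁴ V) = -0.121 J.

-0.121 J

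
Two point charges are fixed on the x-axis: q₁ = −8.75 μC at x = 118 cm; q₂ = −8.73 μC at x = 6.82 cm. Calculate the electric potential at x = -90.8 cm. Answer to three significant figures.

-1.18×10⁵ V

Electric potential is a scalar, so the contributions from each charge add algebraically: V = Σ kqᵢ/rᵢ.
Distances from the field point to each charge: r₁ = 2.09 m, r₂ = 0.976 m.
V = k[(-8.75×10⁻⁶)/(2.09) + (-8.73×10⁻⁶)/(0.976)] = -1.18×10⁵ V.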